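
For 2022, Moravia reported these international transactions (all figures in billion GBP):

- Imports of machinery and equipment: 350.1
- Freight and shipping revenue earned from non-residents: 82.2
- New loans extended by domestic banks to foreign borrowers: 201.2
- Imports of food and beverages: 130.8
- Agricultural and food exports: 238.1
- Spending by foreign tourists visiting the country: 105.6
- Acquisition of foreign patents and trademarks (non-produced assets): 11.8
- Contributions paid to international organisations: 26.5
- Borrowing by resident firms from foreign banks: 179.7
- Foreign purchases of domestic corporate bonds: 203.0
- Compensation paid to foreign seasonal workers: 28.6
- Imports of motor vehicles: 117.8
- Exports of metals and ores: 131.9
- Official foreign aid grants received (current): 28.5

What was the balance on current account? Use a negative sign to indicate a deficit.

Goods: -130.8 - 350.1 + 131.9 + 238.1 - 117.8 = -228.7
Services: 82.2 + 105.6 = 187.8
Primary income: -28.6
Secondary income: -26.5 + 28.5 = 2.0
Current account = (-228.7) + 187.8 + (-28.6) + 2.0 = -67.5
(Excluded from the current account — financial account: new loans extended by domestic banks to foreign borrowers 201.2, borrowing by resident firms from foreign banks 179.7, foreign purchases of domestic corporate bonds 203.0; capital account: acquisition of foreign patents and trademarks (non-produced assets) 11.8.)

-67.5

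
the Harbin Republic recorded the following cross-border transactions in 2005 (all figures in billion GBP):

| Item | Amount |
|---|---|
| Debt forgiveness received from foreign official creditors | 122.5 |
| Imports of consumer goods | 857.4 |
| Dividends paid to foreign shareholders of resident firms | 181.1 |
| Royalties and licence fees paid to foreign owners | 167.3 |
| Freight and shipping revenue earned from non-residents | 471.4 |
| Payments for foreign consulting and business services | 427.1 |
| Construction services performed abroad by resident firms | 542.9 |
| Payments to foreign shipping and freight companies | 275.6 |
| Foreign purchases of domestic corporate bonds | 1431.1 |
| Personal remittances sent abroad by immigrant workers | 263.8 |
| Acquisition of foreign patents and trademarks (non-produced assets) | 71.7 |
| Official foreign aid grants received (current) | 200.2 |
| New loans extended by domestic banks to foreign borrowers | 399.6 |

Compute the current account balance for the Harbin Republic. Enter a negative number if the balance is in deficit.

-957.8

Goods: -857.4
Services: -427.1 + 471.4 - 275.6 + 542.9 - 167.3 = 144.3
Primary income: -181.1
Secondary income: 200.2 - 263.8 = -63.6
Current account = (-857.4) + 144.3 + (-181.1) + (-63.6) = -957.8
(Excluded from the current account — capital account: debt forgiveness received from foreign official creditors 122.5, acquisition of foreign patents and trademarks (non-produced assets) 71.7; financial account: foreign purchases of domestic corporate bonds 1431.1, new loans extended by domestic banks to foreign borrowers 399.6.)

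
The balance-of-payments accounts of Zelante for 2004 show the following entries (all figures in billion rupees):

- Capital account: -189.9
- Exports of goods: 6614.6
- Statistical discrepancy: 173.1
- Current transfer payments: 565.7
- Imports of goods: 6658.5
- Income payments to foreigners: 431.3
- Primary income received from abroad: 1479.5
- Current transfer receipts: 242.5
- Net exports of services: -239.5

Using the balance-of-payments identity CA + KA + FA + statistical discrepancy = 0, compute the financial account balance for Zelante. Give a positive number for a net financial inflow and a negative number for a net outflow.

Goods balance = 6614.6 - 6658.5 = -43.9
Services balance = -239.5
Trade balance (goods + services) = -43.9 + (-239.5) = -283.4
Net primary income = 1479.5 - 431.3 = 1048.2
Net secondary income = 242.5 - 565.7 = -323.2
Current account = -283.4 + 1048.2 + (-323.2) = 441.6
Financial account = -(441.6 + (-189.9) + 173.1) = -424.8

-424.8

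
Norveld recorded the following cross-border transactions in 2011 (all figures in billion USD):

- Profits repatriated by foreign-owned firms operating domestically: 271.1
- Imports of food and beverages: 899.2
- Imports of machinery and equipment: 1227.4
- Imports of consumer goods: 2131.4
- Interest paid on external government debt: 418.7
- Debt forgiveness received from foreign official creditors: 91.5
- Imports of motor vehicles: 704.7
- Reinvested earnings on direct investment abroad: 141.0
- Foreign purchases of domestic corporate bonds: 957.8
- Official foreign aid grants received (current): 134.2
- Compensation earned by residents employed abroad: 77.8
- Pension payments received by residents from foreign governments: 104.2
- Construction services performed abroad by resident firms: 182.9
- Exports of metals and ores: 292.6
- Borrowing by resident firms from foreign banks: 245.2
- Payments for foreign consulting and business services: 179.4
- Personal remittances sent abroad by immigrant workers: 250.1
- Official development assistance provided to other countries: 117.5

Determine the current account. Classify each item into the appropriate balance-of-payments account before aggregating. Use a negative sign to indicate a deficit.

Goods: 292.6 - 2131.4 - 899.2 - 704.7 - 1227.4 = -4670.1
Services: 182.9 - 179.4 = 3.5
Primary income: 141.0 + 77.8 - 418.7 - 271.1 = -471.0
Secondary income: 134.2 + 104.2 - 250.1 - 117.5 = -129.2
Current account = (-4670.1) + 3.5 + (-471.0) + (-129.2) = -5266.8
(Excluded from the current account — capital account: debt forgiveness received from foreign official creditors 91.5; financial account: foreign purchases of domestic corporate bonds 957.8, borrowing by resident firms from foreign banks 245.2.)

-5266.8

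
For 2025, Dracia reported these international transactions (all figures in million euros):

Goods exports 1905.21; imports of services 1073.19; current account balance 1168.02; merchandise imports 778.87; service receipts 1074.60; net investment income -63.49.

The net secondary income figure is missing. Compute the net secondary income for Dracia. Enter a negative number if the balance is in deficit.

103.76

Current account = goods balance + services balance + net primary income + net secondary income
Sum of the known components = 1064.26
Net secondary income = CA - (known components) = 1168.02 - 1064.26 = 103.76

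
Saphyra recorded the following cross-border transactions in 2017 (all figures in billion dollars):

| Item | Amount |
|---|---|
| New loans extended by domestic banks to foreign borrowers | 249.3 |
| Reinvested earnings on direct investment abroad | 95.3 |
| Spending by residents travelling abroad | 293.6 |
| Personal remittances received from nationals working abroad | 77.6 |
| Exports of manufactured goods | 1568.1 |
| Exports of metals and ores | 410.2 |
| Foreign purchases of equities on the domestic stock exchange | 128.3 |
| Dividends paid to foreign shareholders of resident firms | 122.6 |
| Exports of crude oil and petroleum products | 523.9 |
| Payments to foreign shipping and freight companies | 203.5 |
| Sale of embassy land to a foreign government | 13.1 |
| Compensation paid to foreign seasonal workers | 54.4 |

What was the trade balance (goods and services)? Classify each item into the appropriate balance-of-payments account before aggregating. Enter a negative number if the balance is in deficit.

Goods: 523.9 + 410.2 + 1568.1 = 2502.2
Services: -203.5 - 293.6 = -497.1
Trade balance = 2502.2 + (-497.1) = 2005.1
(Excluded from the trade balance — financial account: new loans extended by domestic banks to foreign borrowers 249.3, foreign purchases of equities on the domestic stock exchange 128.3; primary income: reinvested earnings on direct investment abroad 95.3, dividends paid to foreign shareholders of resident firms 122.6, compensation paid to foreign seasonal workers 54.4; secondary income: personal remittances received from nationals working abroad 77.6; capital account: sale of embassy land to a foreign government 13.1.)

2005.1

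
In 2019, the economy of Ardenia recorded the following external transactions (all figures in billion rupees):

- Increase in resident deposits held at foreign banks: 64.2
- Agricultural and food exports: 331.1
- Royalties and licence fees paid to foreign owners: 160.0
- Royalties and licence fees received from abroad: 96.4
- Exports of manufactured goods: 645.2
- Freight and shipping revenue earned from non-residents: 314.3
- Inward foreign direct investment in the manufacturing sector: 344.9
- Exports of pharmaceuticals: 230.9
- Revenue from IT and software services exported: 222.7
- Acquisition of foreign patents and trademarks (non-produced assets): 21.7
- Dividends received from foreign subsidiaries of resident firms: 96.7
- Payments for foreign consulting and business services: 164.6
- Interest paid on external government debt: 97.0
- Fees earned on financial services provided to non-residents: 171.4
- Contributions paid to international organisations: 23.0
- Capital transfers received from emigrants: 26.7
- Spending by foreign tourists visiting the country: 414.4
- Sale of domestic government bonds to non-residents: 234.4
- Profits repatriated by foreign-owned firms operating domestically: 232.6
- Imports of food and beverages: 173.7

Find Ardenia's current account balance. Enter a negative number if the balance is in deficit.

Goods: -173.7 + 331.1 + 230.9 + 645.2 = 1033.5
Services: 96.4 + 314.3 + 222.7 + 171.4 - 164.6 - 160.0 + 414.4 = 894.6
Primary income: -97.0 + 96.7 - 232.6 = -232.9
Secondary income: -23.0
Current account = 1033.5 + 894.6 + (-232.9) + (-23.0) = 1672.2
(Excluded from the current account — financial account: increase in resident deposits held at foreign banks 64.2, inward foreign direct investment in the manufacturing sector 344.9, sale of domestic government bonds to non-residents 234.4; capital account: acquisition of foreign patents and trademarks (non-produced assets) 21.7, capital transfers received from emigrants 26.7.)

1672.2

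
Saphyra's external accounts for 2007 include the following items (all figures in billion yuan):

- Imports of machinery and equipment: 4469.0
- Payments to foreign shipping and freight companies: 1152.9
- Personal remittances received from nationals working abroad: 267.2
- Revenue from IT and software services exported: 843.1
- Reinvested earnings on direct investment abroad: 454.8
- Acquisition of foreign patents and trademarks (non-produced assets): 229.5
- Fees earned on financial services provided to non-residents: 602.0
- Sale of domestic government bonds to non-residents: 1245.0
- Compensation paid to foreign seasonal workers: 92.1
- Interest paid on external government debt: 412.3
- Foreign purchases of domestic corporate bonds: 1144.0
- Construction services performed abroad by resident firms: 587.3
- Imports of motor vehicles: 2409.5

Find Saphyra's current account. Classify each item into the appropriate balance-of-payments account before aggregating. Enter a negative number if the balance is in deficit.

-5781.4

Goods: -2409.5 - 4469.0 = -6878.5
Services: 602.0 + 843.1 + 587.3 - 1152.9 = 879.5
Primary income: 454.8 - 92.1 - 412.3 = -49.6
Secondary income: 267.2
Current account = (-6878.5) + 879.5 + (-49.6) + 267.2 = -5781.4
(Excluded from the current account — capital account: acquisition of foreign patents and trademarks (non-produced assets) 229.5; financial account: sale of domestic government bonds to non-residents 1245.0, foreign purchases of domestic corporate bonds 1144.0.)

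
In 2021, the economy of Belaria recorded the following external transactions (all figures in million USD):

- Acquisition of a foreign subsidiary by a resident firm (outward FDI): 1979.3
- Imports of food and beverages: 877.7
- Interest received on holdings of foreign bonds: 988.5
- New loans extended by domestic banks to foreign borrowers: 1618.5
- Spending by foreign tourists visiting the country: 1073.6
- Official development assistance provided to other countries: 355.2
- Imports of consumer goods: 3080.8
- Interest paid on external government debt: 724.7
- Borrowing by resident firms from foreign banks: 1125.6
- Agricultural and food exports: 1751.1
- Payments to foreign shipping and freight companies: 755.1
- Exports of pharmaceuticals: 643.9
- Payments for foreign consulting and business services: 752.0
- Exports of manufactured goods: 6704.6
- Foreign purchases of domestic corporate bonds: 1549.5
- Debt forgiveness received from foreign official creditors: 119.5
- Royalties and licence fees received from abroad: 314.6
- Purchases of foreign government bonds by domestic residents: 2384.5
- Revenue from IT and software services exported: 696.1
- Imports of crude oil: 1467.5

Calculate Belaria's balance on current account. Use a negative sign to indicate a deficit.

4159.4

Goods: 643.9 - 1467.5 - 877.7 - 3080.8 + 1751.1 + 6704.6 = 3673.6
Services: 314.6 + 1073.6 - 752.0 - 755.1 + 696.1 = 577.2
Primary income: 988.5 - 724.7 = 263.8
Secondary income: -355.2
Current account = 3673.6 + 577.2 + 263.8 + (-355.2) = 4159.4
(Excluded from the current account — financial account: acquisition of a foreign subsidiary by a resident firm (outward FDI) 1979.3, new loans extended by domestic banks to foreign borrowers 1618.5, borrowing by resident firms from foreign banks 1125.6, foreign purchases of domestic corporate bonds 1549.5, purchases of foreign government bonds by domestic residents 2384.5; capital account: debt forgiveness received from foreign official creditors 119.5.)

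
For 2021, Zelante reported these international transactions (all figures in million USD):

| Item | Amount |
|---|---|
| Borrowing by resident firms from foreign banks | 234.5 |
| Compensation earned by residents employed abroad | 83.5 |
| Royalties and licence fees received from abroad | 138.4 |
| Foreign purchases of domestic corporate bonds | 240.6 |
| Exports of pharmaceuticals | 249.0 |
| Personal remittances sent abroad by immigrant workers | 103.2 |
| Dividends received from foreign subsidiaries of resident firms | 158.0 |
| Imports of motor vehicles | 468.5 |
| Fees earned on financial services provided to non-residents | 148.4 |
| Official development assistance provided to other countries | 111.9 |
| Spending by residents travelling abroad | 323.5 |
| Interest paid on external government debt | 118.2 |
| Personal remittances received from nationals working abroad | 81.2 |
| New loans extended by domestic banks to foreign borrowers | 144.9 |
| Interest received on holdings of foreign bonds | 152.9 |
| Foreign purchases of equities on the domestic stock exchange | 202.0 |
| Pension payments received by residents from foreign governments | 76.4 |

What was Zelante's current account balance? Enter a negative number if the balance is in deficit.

Goods: 249.0 - 468.5 = -219.5
Services: 148.4 - 323.5 + 138.4 = -36.7
Primary income: 158.0 - 118.2 + 83.5 + 152.9 = 276.2
Secondary income: 76.4 + 81.2 - 103.2 - 111.9 = -57.5
Current account = (-219.5) + (-36.7) + 276.2 + (-57.5) = -37.5
(Excluded from the current account — financial account: borrowing by resident firms from foreign banks 234.5, foreign purchases of domestic corporate bonds 240.6, new loans extended by domestic banks to foreign borrowers 144.9, foreign purchases of equities on the domestic stock exchange 202.0.)

-37.5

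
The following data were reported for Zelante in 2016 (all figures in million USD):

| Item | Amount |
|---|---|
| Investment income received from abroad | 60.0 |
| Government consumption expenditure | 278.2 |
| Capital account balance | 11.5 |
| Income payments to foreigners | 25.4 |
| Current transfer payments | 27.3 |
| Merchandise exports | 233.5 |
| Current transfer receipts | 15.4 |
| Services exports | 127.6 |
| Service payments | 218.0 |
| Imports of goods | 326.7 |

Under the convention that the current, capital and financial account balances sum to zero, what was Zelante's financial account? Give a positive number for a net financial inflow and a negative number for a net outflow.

Goods balance = 233.5 - 326.7 = -93.2
Services balance = 127.6 - 218.0 = -90.4
Trade balance (goods + services) = -93.2 + (-90.4) = -183.6
Net primary income = 60.0 - 25.4 = 34.6
Net secondary income = 15.4 - 27.3 = -11.9
Current account = -183.6 + 34.6 + (-11.9) = -160.9
Financial account = -(-160.9 + 11.5) = 149.4

149.4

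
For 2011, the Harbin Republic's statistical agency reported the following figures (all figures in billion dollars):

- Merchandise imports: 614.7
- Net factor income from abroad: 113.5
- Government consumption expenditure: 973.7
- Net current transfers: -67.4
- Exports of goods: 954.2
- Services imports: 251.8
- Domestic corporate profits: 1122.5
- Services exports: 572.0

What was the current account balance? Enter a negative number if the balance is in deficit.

705.8

Goods balance = 954.2 - 614.7 = 339.5
Services balance = 572.0 - 251.8 = 320.2
Trade balance (goods + services) = 339.5 + 320.2 = 659.7
Net primary income = 113.5
Net secondary income = -67.4
Current account = 659.7 + 113.5 + (-67.4) = 705.8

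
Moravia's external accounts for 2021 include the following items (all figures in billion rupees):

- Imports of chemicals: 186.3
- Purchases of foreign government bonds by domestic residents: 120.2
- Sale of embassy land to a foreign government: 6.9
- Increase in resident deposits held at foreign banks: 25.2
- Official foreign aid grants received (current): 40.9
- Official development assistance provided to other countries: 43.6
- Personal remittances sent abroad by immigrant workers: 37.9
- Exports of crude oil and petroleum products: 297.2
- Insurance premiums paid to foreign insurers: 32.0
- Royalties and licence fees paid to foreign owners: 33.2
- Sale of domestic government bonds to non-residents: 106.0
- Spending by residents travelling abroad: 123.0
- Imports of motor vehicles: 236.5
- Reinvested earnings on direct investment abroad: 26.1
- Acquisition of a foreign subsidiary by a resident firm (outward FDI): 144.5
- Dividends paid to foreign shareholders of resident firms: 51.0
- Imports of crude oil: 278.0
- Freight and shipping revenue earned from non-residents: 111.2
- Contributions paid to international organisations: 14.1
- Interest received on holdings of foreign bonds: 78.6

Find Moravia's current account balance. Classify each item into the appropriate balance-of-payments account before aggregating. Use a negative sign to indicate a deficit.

-481.6

Goods: -186.3 - 278.0 + 297.2 - 236.5 = -403.6
Services: -32.0 - 33.2 - 123.0 + 111.2 = -77.0
Primary income: 26.1 + 78.6 - 51.0 = 53.7
Secondary income: -14.1 + 40.9 - 43.6 - 37.9 = -54.7
Current account = (-403.6) + (-77.0) + 53.7 + (-54.7) = -481.6
(Excluded from the current account — financial account: purchases of foreign government bonds by domestic residents 120.2, increase in resident deposits held at foreign banks 25.2, sale of domestic government bonds to non-residents 106.0, acquisition of a foreign subsidiary by a resident firm (outward FDI) 144.5; capital account: sale of embassy land to a foreign government 6.9.)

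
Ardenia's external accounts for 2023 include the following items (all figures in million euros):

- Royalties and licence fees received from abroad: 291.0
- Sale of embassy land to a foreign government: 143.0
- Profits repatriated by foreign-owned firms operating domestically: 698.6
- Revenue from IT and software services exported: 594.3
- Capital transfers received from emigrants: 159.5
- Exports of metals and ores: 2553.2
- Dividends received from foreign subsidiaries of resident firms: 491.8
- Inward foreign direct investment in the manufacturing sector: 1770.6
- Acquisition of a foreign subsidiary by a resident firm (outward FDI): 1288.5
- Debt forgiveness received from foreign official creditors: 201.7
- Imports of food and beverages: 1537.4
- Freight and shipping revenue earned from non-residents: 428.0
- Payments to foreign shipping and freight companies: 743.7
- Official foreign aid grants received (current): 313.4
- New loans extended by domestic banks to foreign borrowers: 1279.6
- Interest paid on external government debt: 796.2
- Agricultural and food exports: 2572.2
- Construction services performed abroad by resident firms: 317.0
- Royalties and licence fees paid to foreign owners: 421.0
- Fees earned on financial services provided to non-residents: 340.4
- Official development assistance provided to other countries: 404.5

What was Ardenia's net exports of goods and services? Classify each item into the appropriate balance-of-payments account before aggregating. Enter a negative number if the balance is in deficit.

4394.0

Goods: -1537.4 + 2553.2 + 2572.2 = 3588.0
Services: 317.0 - 743.7 - 421.0 + 291.0 + 340.4 + 428.0 + 594.3 = 806.0
Trade balance = 3588.0 + 806.0 = 4394.0
(Excluded from the trade balance — capital account: sale of embassy land to a foreign government 143.0, capital transfers received from emigrants 159.5, debt forgiveness received from foreign official creditors 201.7; primary income: profits repatriated by foreign-owned firms operating domestically 698.6, dividends received from foreign subsidiaries of resident firms 491.8, interest paid on external government debt 796.2; financial account: inward foreign direct investment in the manufacturing sector 1770.6, acquisition of a foreign subsidiary by a resident firm (outward FDI) 1288.5, new loans extended by domestic banks to foreign borrowers 1279.6; secondary income: official foreign aid grants received (current) 313.4, official development assistance provided to other countries 404.5.)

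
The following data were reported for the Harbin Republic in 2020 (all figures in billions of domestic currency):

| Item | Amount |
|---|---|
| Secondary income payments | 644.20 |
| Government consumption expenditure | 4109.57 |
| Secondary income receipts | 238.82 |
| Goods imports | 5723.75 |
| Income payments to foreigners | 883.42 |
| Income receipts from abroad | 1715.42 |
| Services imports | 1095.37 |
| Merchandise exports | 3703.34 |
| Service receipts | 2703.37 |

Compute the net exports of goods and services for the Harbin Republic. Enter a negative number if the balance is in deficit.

-412.41

Goods balance = 3703.34 - 5723.75 = -2020.41
Services balance = 2703.37 - 1095.37 = 1608.00
Trade balance (goods + services) = -2020.41 + 1608.00 = -412.41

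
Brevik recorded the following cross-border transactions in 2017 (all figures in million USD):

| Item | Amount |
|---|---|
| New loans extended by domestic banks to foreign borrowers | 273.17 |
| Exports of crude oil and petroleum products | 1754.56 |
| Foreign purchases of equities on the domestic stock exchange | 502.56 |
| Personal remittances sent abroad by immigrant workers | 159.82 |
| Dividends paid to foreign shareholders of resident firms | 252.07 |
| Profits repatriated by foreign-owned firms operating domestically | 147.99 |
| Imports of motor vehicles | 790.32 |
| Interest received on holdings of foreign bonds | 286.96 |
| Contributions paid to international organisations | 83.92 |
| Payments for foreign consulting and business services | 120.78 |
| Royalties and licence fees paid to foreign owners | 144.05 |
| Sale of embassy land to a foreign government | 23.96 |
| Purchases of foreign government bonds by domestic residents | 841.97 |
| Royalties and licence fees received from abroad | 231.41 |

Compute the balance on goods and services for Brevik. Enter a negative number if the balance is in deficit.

930.82

Goods: 1754.56 - 790.32 = 964.24
Services: -144.05 - 120.78 + 231.41 = -33.42
Trade balance = 964.24 + (-33.42) = 930.82
(Excluded from the trade balance — financial account: new loans extended by domestic banks to foreign borrowers 273.17, foreign purchases of equities on the domestic stock exchange 502.56, purchases of foreign government bonds by domestic residents 841.97; secondary income: personal remittances sent abroad by immigrant workers 159.82, contributions paid to international organisations 83.92; primary income: dividends paid to foreign shareholders of resident firms 252.07, profits repatriated by foreign-owned firms operating domestically 147.99, interest received on holdings of foreign bonds 286.96; capital account: sale of embassy land to a foreign government 23.96.)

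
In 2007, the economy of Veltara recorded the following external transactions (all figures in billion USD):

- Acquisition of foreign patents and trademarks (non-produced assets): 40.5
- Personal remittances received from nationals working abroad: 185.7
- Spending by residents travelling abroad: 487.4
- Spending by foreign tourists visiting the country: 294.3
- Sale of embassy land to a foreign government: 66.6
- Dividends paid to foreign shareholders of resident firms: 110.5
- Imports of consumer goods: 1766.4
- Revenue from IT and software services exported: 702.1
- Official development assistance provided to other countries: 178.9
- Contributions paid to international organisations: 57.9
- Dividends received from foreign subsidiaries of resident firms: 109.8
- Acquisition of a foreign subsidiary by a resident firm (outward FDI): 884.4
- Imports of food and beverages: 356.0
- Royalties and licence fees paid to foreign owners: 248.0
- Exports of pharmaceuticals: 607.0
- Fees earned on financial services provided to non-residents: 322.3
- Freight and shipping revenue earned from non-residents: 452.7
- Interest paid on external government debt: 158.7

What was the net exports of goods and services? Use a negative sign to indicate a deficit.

Goods: 607.0 - 356.0 - 1766.4 = -1515.4
Services: -487.4 + 322.3 + 294.3 - 248.0 + 702.1 + 452.7 = 1036.0
Trade balance = -1515.4 + 1036.0 = -479.4
(Excluded from the trade balance — capital account: acquisition of foreign patents and trademarks (non-produced assets) 40.5, sale of embassy land to a foreign government 66.6; secondary income: personal remittances received from nationals working abroad 185.7, official development assistance provided to other countries 178.9, contributions paid to international organisations 57.9; primary income: dividends paid to foreign shareholders of resident firms 110.5, dividends received from foreign subsidiaries of resident firms 109.8, interest paid on external government debt 158.7; financial account: acquisition of a foreign subsidiary by a resident firm (outward FDI) 884.4.)

-479.4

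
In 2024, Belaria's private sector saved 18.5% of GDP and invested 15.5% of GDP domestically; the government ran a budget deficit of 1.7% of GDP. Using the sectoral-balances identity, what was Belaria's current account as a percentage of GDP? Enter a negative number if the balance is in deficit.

1.3

By the sectoral-balances identity, CA = (S_private - I) + (T - G).
Private balance = 18.5 - 15.5 = 3.0
Government balance (T - G) = -1.7
CA = 3.0 + (-1.7) = 1.3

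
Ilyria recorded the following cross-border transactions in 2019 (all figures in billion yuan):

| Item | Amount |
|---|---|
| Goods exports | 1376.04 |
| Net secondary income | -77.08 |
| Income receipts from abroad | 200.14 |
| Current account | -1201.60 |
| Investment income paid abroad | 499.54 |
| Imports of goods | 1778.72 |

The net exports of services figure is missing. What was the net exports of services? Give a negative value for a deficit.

Current account = goods balance + services balance + net primary income + net secondary income
Sum of the known components = -779.16
Net exports of services = CA - (known components) = -1201.60 - (-779.16) = -422.44

-422.44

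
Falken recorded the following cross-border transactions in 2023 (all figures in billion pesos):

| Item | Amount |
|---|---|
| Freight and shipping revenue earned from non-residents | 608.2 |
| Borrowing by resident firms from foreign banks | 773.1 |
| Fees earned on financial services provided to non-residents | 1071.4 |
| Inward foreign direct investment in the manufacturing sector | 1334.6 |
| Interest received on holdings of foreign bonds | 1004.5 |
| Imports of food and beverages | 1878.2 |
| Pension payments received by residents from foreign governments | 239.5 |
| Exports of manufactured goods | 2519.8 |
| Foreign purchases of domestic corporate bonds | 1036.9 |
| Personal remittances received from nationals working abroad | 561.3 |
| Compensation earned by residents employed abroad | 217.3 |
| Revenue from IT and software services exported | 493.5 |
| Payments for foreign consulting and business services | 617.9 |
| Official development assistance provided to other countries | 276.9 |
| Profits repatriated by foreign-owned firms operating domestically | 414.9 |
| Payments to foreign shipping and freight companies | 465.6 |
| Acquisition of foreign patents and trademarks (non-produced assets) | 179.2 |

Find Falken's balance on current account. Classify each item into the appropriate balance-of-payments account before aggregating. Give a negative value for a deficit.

Goods: 2519.8 - 1878.2 = 641.6
Services: -465.6 - 617.9 + 493.5 + 608.2 + 1071.4 = 1089.6
Primary income: 1004.5 - 414.9 + 217.3 = 806.9
Secondary income: 561.3 + 239.5 - 276.9 = 523.9
Current account = 641.6 + 1089.6 + 806.9 + 523.9 = 3062.0
(Excluded from the current account — financial account: borrowing by resident firms from foreign banks 773.1, inward foreign direct investment in the manufacturing sector 1334.6, foreign purchases of domestic corporate bonds 1036.9; capital account: acquisition of foreign patents and trademarks (non-produced assets) 179.2.)

3062.0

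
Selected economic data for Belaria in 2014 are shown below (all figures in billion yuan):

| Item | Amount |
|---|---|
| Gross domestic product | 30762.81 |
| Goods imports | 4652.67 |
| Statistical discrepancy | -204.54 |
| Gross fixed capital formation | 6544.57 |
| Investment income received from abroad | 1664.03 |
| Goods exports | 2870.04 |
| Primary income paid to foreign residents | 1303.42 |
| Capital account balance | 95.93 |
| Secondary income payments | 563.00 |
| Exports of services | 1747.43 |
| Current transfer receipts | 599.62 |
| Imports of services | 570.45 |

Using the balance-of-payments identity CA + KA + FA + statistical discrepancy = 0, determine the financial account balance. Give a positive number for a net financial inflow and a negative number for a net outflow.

Goods balance = 2870.04 - 4652.67 = -1782.63
Services balance = 1747.43 - 570.45 = 1176.98
Trade balance (goods + services) = -1782.63 + 1176.98 = -605.65
Net primary income = 1664.03 - 1303.42 = 360.61
Net secondary income = 599.62 - 563.00 = 36.62
Current account = -605.65 + 360.61 + 36.62 = -208.42
Financial account = -(-208.42 + 95.93 + (-204.54)) = 317.03

317.03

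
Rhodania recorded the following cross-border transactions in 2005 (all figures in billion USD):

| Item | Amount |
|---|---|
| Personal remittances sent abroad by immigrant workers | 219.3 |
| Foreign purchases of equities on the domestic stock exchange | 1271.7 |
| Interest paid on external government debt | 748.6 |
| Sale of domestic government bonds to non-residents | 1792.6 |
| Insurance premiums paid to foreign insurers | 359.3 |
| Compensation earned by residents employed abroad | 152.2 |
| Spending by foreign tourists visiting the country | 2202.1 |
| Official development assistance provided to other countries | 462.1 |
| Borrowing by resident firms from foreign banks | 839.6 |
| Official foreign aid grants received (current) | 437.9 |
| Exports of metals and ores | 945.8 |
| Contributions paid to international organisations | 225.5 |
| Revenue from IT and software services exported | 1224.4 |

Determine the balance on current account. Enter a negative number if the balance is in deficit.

Goods: 945.8
Services: 2202.1 - 359.3 + 1224.4 = 3067.2
Primary income: 152.2 - 748.6 = -596.4
Secondary income: -219.3 - 225.5 + 437.9 - 462.1 = -469.0
Current account = 945.8 + 3067.2 + (-596.4) + (-469.0) = 2947.6
(Excluded from the current account — financial account: foreign purchases of equities on the domestic stock exchange 1271.7, sale of domestic government bonds to non-residents 1792.6, borrowing by resident firms from foreign banks 839.6.)

2947.6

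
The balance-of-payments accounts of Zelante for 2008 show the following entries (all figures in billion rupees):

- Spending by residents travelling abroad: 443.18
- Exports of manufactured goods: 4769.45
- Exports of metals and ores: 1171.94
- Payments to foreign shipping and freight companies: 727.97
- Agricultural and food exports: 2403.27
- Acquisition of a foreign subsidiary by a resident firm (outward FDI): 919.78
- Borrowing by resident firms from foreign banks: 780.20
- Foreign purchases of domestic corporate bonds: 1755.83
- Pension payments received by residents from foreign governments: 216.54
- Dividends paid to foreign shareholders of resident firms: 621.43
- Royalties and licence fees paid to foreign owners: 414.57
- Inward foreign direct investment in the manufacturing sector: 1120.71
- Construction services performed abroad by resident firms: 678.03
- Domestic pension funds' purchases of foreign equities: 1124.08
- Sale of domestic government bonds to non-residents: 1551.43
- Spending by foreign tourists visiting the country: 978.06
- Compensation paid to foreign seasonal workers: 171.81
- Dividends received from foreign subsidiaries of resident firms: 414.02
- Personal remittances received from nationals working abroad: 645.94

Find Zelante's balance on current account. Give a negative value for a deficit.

Goods: 4769.45 + 2403.27 + 1171.94 = 8344.66
Services: -443.18 + 678.03 - 414.57 + 978.06 - 727.97 = 70.37
Primary income: -171.81 + 414.02 - 621.43 = -379.22
Secondary income: 216.54 + 645.94 = 862.48
Current account = 8344.66 + 70.37 + (-379.22) + 862.48 = 8898.29
(Excluded from the current account — financial account: acquisition of a foreign subsidiary by a resident firm (outward FDI) 919.78, borrowing by resident firms from foreign banks 780.20, foreign purchases of domestic corporate bonds 1755.83, inward foreign direct investment in the manufacturing sector 1120.71, domestic pension funds' purchases of foreign equities 1124.08, sale of domestic government bonds to non-residents 1551.43.)

8898.29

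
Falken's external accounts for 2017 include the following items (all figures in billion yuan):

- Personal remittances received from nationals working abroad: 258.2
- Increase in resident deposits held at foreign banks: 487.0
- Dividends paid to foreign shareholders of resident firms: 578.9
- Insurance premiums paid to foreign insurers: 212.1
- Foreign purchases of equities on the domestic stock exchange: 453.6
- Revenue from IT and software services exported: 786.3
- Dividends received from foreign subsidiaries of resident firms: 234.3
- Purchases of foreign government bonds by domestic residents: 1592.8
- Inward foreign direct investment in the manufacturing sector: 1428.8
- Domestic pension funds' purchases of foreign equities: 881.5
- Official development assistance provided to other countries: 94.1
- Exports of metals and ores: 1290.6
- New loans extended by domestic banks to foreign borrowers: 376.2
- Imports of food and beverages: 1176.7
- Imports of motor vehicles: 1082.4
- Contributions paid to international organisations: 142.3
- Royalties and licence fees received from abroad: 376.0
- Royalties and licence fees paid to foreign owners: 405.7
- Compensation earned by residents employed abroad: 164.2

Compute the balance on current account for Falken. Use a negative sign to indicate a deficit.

-582.6

Goods: 1290.6 - 1082.4 - 1176.7 = -968.5
Services: -405.7 - 212.1 + 376.0 + 786.3 = 544.5
Primary income: 234.3 + 164.2 - 578.9 = -180.4
Secondary income: 258.2 - 94.1 - 142.3 = 21.8
Current account = (-968.5) + 544.5 + (-180.4) + 21.8 = -582.6
(Excluded from the current account — financial account: increase in resident deposits held at foreign banks 487.0, foreign purchases of equities on the domestic stock exchange 453.6, purchases of foreign government bonds by domestic residents 1592.8, inward foreign direct investment in the manufacturing sector 1428.8, domestic pension funds' purchases of foreign equities 881.5, new loans extended by domestic banks to foreign borrowers 376.2.)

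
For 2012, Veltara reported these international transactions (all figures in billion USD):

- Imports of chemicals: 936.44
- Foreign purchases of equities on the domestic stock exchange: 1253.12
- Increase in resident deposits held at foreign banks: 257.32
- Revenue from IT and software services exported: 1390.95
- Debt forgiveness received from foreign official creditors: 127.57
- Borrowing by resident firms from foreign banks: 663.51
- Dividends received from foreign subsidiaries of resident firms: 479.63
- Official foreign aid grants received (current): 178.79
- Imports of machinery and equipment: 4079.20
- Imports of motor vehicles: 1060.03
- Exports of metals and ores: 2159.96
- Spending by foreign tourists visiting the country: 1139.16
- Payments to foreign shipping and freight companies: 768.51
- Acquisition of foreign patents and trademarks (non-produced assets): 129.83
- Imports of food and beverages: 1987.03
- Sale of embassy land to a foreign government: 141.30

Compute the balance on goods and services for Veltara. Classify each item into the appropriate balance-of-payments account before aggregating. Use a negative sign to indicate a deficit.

Goods: -1060.03 + 2159.96 - 936.44 - 4079.20 - 1987.03 = -5902.74
Services: 1390.95 - 768.51 + 1139.16 = 1761.60
Trade balance = -5902.74 + 1761.60 = -4141.14
(Excluded from the trade balance — financial account: foreign purchases of equities on the domestic stock exchange 1253.12, increase in resident deposits held at foreign banks 257.32, borrowing by resident firms from foreign banks 663.51; capital account: debt forgiveness received from foreign official creditors 127.57, acquisition of foreign patents and trademarks (non-produced assets) 129.83, sale of embassy land to a foreign government 141.30; primary income: dividends received from foreign subsidiaries of resident firms 479.63; secondary income: official foreign aid grants received (current) 178.79.)

-4141.14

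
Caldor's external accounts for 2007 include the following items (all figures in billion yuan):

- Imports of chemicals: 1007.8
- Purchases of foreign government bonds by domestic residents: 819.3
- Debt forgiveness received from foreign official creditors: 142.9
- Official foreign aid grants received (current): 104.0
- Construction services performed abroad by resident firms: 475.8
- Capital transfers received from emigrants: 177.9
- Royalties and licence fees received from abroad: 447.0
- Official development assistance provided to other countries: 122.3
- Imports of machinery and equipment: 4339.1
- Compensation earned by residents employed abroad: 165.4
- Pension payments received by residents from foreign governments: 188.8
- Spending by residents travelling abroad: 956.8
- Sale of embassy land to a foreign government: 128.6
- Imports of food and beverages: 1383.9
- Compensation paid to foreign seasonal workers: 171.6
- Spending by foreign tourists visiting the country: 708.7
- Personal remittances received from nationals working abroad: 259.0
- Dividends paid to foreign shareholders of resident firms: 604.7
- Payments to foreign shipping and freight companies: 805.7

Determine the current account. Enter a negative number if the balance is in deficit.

Goods: -1007.8 - 1383.9 - 4339.1 = -6730.8
Services: 708.7 - 805.7 + 475.8 - 956.8 + 447.0 = -131.0
Primary income: -171.6 - 604.7 + 165.4 = -610.9
Secondary income: 259.0 + 188.8 + 104.0 - 122.3 = 429.5
Current account = (-6730.8) + (-131.0) + (-610.9) + 429.5 = -7043.2
(Excluded from the current account — financial account: purchases of foreign government bonds by domestic residents 819.3; capital account: debt forgiveness received from foreign official creditors 142.9, capital transfers received from emigrants 177.9, sale of embassy land to a foreign government 128.6.)

-7043.2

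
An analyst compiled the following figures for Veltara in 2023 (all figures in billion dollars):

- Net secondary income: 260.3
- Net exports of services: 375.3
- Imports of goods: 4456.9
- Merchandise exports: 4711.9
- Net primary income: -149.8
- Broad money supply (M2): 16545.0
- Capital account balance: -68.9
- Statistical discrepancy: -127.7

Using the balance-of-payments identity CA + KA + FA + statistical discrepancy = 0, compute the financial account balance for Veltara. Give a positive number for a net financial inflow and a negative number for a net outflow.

-544.2

Goods balance = 4711.9 - 4456.9 = 255.0
Services balance = 375.3
Trade balance (goods + services) = 255.0 + 375.3 = 630.3
Net primary income = -149.8
Net secondary income = 260.3
Current account = 630.3 + (-149.8) + 260.3 = 740.8
Financial account = -(740.8 + (-68.9) + (-127.7)) = -544.2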